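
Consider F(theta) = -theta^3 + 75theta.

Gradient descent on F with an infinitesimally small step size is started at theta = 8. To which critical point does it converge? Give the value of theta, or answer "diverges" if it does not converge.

diverges

F'(theta) = -3(theta - 5)(theta + 5), so F'(8) = -117.
Gradient descent moves in the -F' direction, i.e. theta is increasing.
There is no critical point above theta=8, and F' keeps the same sign, so the iterate runs off to +∞.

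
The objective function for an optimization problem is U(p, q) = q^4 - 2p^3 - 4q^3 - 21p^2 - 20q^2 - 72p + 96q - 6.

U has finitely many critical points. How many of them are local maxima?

1

U separates as a function of p plus a function of q, so ∇U=0 decouples.
∂U/∂p = -6(p + 3)(p + 4) = 0 at p ∈ {-4, -3}; ∂U/∂q = 4(q - 4)(q - 2)(q + 3) = 0 at q ∈ {-3, 2, 4}.
The Hessian is diagonal: diag(U_pp, U_qq). Second derivatives: U_pp(-4)=6, U_pp(-3)=-6; U_qq(-3)=140, U_qq(2)=-40, U_qq(4)=56.
Local maxima occur where both diagonal entries negative: (-3, 2). Count: 1.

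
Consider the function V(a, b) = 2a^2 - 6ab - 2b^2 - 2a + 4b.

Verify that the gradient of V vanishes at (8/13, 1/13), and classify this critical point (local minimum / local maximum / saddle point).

∇V = (4a - 6b - 2, -6a - 4b + 4); substituting (8/13, 1/13) gives ∇V = (0, 0), so (8/13, 1/13) is indeed a critical point.
The Hessian of V is constant: H = [[4, -6], [-6, -4]].
det(H) = 4·(-4) − (-6)² = -52.
Since det(H) < 0, H is indefinite and the critical point is a saddle point.

saddle point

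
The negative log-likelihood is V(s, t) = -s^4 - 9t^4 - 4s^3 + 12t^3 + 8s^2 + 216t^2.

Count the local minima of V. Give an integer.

1

V separates as a function of s plus a function of t, so ∇V=0 decouples.
∂V/∂s = -4s(s - 1)(s + 4) = 0 at s ∈ {-4, 0, 1}; ∂V/∂t = -36t(t - 4)(t + 3) = 0 at t ∈ {-3, 0, 4}.
The Hessian is diagonal: diag(V_ss, V_tt). Second derivatives: V_ss(-4)=-80, V_ss(0)=16, V_ss(1)=-20; V_tt(-3)=-756, V_tt(0)=432, V_tt(4)=-1008.
Local minima occur where both diagonal entries positive: (0, 0). Count: 1.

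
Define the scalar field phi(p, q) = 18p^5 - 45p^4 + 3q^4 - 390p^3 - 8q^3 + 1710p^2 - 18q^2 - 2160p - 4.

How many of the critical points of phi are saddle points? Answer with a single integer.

phi separates as a function of p plus a function of q, so ∇phi=0 decouples.
∂phi/∂p = 90(p - 3)(p - 2)(p - 1)(p + 4) = 0 at p ∈ {-4, 1, 2, 3}; ∂phi/∂q = 12q(q - 3)(q + 1) = 0 at q ∈ {-1, 0, 3}.
The Hessian is diagonal: diag(phi_pp, phi_qq). Second derivatives: phi_pp(-4)=-18900, phi_pp(1)=900, phi_pp(2)=-540, phi_pp(3)=1260; phi_qq(-1)=48, phi_qq(0)=-36, phi_qq(3)=144.
Saddle points occur where the two diagonal entries have opposite signs: (-4, -1), (-4, 3), (1, 0), (2, -1), (2, 3), (3, 0). Count: 6.

6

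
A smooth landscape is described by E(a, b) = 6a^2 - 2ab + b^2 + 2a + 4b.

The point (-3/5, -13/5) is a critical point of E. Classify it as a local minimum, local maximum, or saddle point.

local minimum

The Hessian of E is constant: H = [[12, -2], [-2, 2]].
det(H) = 12·2 − (-2)² = 20.
det(H) > 0 and tr(H) = 14 > 0, so H is positive definite and the point is a local minimum.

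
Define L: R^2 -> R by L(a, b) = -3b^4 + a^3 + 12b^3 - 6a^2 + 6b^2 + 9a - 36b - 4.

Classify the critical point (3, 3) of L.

The mixed partial ∂²L/∂a∂b is 0, so the Hessian at any point is diag(L_aa, L_bb) = diag(6(a - 2), 12(-3b^2 + 6b + 1)).
At (3, 3): H = diag(6, -96).
The eigenvalues have opposite signs, so H is indefinite: a saddle point.

saddle point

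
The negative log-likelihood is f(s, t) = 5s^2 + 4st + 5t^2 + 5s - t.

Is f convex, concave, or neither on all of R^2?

convex

f is quadratic, so its Hessian is the constant matrix H = [[10, 4], [4, 10]].
det(H) = 84, tr(H) = 20.
det(H) > 0 and tr(H) > 0, so H is positive definite everywhere: convex.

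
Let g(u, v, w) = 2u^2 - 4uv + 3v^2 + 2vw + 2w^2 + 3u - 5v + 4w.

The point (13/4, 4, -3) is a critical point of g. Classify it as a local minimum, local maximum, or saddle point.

The Hessian is constant: H = [[4, -4, 0], [-4, 6, 2], [0, 2, 4]].
Leading principal minors: Δ₁ = 4, Δ₂ = 8, Δ₃ = 16.
All leading minors are positive, so H is positive definite: a local minimum.

local minimum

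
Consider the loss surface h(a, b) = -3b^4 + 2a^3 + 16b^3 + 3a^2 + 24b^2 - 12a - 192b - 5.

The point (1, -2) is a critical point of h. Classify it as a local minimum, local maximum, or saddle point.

saddle point

The mixed partial ∂²h/∂a∂b is 0, so the Hessian at any point is diag(h_aa, h_bb) = diag(6(2a + 1), 12(-3b^2 + 8b + 4)).
At (1, -2): H = diag(18, -288).
The eigenvalues have opposite signs, so H is indefinite: a saddle point.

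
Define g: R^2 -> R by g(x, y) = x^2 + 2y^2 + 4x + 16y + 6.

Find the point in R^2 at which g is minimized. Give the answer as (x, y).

(-2, -4)

g(x,y) separates as P(x) + Q(y) + 6, so its minimum is min P + min Q + 6.
P'(x) = 2x + 4 vanishes at x ∈ {-2}; Q'(y) = 4y + 16 vanishes at y ∈ {-4}.
Local minima of P (where P''>0): P(-2)=-4. Local minima of Q: Q(-4)=-32.
So the global minimum of g is P(-2) + Q(-4) + 6 = -4 − 32 + 6 = -30, attained at (-2, -4).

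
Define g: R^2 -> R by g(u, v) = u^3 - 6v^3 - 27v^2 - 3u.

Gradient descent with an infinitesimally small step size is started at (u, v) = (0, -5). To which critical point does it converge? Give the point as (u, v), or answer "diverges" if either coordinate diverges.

(1, -3)

g is separable, so gradient descent decouples: u follows -∂g/∂u, v follows -∂g/∂v.
∂g/∂u = 3(u - 1)(u + 1); at u=0 this is -3, so u increases.
∂g/∂v = -18v(v + 3); at v=-5 this is -180, so v increases.
u converges to its nearest critical value 1 (a local min of the u-part); v converges to -3. The iterate converges to (1, -3).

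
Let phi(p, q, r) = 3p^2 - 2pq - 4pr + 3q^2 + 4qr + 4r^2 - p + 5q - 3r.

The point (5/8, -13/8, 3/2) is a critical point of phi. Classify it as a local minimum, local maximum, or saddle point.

local minimum

The Hessian is constant: H = [[6, -2, -4], [-2, 6, 4], [-4, 4, 8]].
Leading principal minors: Δ₁ = 6, Δ₂ = 32, Δ₃ = 128.
All leading minors are positive, so H is positive definite: a local minimum.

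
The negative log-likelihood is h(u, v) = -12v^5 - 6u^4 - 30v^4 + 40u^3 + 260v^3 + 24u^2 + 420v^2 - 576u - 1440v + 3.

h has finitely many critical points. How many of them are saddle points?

6

h separates as a function of u plus a function of v, so ∇h=0 decouples.
∂h/∂u = -24(u - 4)(u - 3)(u + 2) = 0 at u ∈ {-2, 3, 4}; ∂h/∂v = -60(v - 3)(v - 1)(v + 2)(v + 4) = 0 at v ∈ {-4, -2, 1, 3}.
The Hessian is diagonal: diag(h_uu, h_vv). Second derivatives: h_uu(-2)=-720, h_uu(3)=120, h_uu(4)=-144; h_vv(-4)=4200, h_vv(-2)=-1800, h_vv(1)=1800, h_vv(3)=-4200.
Saddle points occur where the two diagonal entries have opposite signs: (-2, -4), (-2, 1), (3, -2), (3, 3), (4, -4), (4, 1). Count: 6.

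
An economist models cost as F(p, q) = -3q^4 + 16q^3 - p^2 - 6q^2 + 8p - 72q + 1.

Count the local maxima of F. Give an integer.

2

F separates as a function of p plus a function of q, so ∇F=0 decouples.
∂F/∂p = -2(p - 4) = 0 at p ∈ {4}; ∂F/∂q = -12(q - 3)(q - 2)(q + 1) = 0 at q ∈ {-1, 2, 3}.
The Hessian is diagonal: diag(F_pp, F_qq). Second derivatives: F_pp(4)=-2; F_qq(-1)=-144, F_qq(2)=36, F_qq(3)=-48.
Local maxima occur where both diagonal entries negative: (4, -1), (4, 3). Count: 2.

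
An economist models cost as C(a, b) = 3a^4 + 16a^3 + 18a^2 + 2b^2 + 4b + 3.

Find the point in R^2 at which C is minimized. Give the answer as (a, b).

(-3, -1)

C(a,b) separates as P(a) + Q(b) + 3, so its minimum is min P + min Q + 3.
P'(a) = 12a(a + 1)(a + 3) vanishes at a ∈ {-3, -1, 0}; Q'(b) = 4b + 4 vanishes at b ∈ {-1}.
Local minima of P (where P''>0): P(-3)=-27, P(0)=0. Local minima of Q: Q(-1)=-2.
So the global minimum of C is P(-3) + Q(-1) + 3 = -27 − 2 + 3 = -26, attained at (-3, -1).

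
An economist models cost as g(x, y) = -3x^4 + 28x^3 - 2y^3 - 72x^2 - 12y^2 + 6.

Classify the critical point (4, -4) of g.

saddle point

The mixed partial ∂²g/∂x∂y is 0, so the Hessian at any point is diag(g_xx, g_yy) = diag(12(-3x^2 + 14x - 12), -12(y + 2)).
At (4, -4): H = diag(-48, 24).
The eigenvalues have opposite signs, so H is indefinite: a saddle point.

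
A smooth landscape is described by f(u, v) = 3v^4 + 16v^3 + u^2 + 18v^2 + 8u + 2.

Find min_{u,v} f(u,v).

f(u,v) separates as P(u) + Q(v) + 2, so its minimum is min P + min Q + 2.
P'(u) = 2u + 8 vanishes at u ∈ {-4}; Q'(v) = 12v(v + 1)(v + 3) vanishes at v ∈ {-3, -1, 0}.
Local minima of P (where P''>0): P(-4)=-16. Local minima of Q: Q(-3)=-27, Q(0)=0.
So the global minimum of f is P(-4) + Q(-3) + 2 = -16 − 27 + 2 = -41, attained at (-4, -3).

-41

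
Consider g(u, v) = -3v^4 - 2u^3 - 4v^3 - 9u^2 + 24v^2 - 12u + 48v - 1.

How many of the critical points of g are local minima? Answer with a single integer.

g separates as a function of u plus a function of v, so ∇g=0 decouples.
∂g/∂u = -6(u + 1)(u + 2) = 0 at u ∈ {-2, -1}; ∂g/∂v = -12(v - 2)(v + 1)(v + 2) = 0 at v ∈ {-2, -1, 2}.
The Hessian is diagonal: diag(g_uu, g_vv). Second derivatives: g_uu(-2)=6, g_uu(-1)=-6; g_vv(-2)=-48, g_vv(-1)=36, g_vv(2)=-144.
Local minima occur where both diagonal entries positive: (-2, -1). Count: 1.

1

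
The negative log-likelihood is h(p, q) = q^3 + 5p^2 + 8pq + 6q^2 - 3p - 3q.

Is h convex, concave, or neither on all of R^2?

The term q^3 is cubic, so the Hessian is not constant.
∂²h/∂q² = 6q + 12, which takes both signs as q varies (negative for sufficiently negative q). A diagonal entry of the Hessian changing sign means the Hessian is neither positive- nor negative-semidefinite on all of R^2.

neither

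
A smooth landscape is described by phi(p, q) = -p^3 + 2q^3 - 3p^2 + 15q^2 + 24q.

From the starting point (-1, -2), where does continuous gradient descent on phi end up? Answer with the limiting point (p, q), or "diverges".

phi is separable, so gradient descent decouples: p follows -∂phi/∂p, q follows -∂phi/∂q.
∂phi/∂p = -3p(p + 2); at p=-1 this is 3, so p decreases.
∂phi/∂q = 6(q + 1)(q + 4); at q=-2 this is -12, so q increases.
p converges to its nearest critical value -2 (a local min of the p-part); q converges to -1. The iterate converges to (-2, -1).

(-2, -1)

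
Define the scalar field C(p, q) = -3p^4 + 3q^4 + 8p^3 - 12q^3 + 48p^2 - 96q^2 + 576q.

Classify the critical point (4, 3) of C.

The mixed partial ∂²C/∂p∂q is 0, so the Hessian at any point is diag(C_pp, C_qq) = diag(12(-3p^2 + 4p + 8), 12(3q^2 - 6q - 16)).
At (4, 3): H = diag(-288, -84).
Both eigenvalues are negative, so H is negative definite: a local maximum.

local maximum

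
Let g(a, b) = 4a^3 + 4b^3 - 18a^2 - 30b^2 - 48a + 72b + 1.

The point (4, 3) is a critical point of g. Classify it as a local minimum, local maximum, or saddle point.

local minimum

The mixed partial ∂²g/∂a∂b is 0, so the Hessian at any point is diag(g_aa, g_bb) = diag(12(2a - 3), 12(2b - 5)).
At (4, 3): H = diag(60, 12).
Both eigenvalues are positive, so H is positive definite: a local minimum.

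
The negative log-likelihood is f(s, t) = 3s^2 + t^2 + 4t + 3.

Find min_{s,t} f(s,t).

-1

f(s,t) separates as P(s) + Q(t) + 3, so its minimum is min P + min Q + 3.
P'(s) = 6s vanishes at s ∈ {0}; Q'(t) = 2(t + 2) vanishes at t ∈ {-2}.
Local minima of P (where P''>0): P(0)=0. Local minima of Q: Q(-2)=-4.
So the global minimum of f is P(0) + Q(-2) + 3 = 0 − 4 + 3 = -1, attained at (0, -2).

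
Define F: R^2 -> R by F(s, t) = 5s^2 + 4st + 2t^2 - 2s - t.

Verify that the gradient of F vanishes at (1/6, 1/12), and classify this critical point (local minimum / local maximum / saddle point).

local minimum

∇F = (10s + 4t - 2, 4s + 4t - 1); substituting (1/6, 1/12) gives ∇F = (0, 0), so (1/6, 1/12) is indeed a critical point.
The Hessian of F is constant: H = [[10, 4], [4, 4]].
det(H) = 10·4 − 4² = 24.
det(H) > 0 and tr(H) = 14 > 0, so H is positive definite and the point is a local minimum.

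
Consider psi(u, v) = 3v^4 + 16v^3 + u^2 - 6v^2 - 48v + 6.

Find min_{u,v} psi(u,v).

-154

psi(u,v) separates as P(u) + Q(v) + 6, so its minimum is min P + min Q + 6.
P'(u) = 2u vanishes at u ∈ {0}; Q'(v) = 12(v - 1)(v + 1)(v + 4) vanishes at v ∈ {-4, -1, 1}.
Local minima of P (where P''>0): P(0)=0. Local minima of Q: Q(-4)=-160, Q(1)=-35.
So the global minimum of psi is P(0) + Q(-4) + 6 = 0 − 160 + 6 = -154, attained at (0, -4).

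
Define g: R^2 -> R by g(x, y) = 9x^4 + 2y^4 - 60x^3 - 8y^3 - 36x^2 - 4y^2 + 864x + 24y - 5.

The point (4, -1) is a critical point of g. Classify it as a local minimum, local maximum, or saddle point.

local minimum

The mixed partial ∂²g/∂x∂y is 0, so the Hessian at any point is diag(g_xx, g_yy) = diag(36(3x^2 - 10x - 2), 8(3y^2 - 6y - 1)).
At (4, -1): H = diag(216, 64).
Both eigenvalues are positive, so H is positive definite: a local minimum.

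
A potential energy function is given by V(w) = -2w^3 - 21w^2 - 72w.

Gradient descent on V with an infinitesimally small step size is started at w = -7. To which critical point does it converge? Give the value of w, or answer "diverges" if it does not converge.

-4

V'(w) = -6(w + 3)(w + 4), so V'(-7) = -72.
Gradient descent moves in the -V' direction, i.e. w is increasing.
The nearest critical point in that direction is w = -4, where V'' = 6 > 0 (a local minimum). The iterate converges there.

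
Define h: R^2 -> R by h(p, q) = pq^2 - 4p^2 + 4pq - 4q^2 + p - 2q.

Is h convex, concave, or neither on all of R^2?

The term pq^2 is cubic, so the Hessian is not constant.
∂²h/∂q² = 2p - 8, which takes both signs as p varies (negative for sufficiently negative p). A diagonal entry of the Hessian changing sign means the Hessian is neither positive- nor negative-semidefinite on all of R^2.

neither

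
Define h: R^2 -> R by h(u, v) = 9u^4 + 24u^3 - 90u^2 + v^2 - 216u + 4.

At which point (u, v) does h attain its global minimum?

(2, 0)

h(u,v) separates as P(u) + Q(v) + 4, so its minimum is min P + min Q + 4.
P'(u) = 36(u - 2)(u + 1)(u + 3) vanishes at u ∈ {-3, -1, 2}; Q'(v) = 2v vanishes at v ∈ {0}.
Local minima of P (where P''>0): P(-3)=-81, P(2)=-456. Local minima of Q: Q(0)=0.
So the global minimum of h is P(2) + Q(0) + 4 = -456 + 0 + 4 = -452, attained at (2, 0).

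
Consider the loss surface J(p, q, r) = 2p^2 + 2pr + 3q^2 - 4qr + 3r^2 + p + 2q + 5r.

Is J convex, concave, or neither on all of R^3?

convex

J is quadratic, so its Hessian is the constant matrix H = [[4, 0, 2], [0, 6, -4], [2, -4, 6]].
Leading principal minors: 4, 24, 56.
All positive ⇒ H ≻ 0 ⇒ convex.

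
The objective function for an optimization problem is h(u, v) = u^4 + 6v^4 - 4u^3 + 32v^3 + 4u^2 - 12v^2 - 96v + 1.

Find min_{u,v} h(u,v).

h(u,v) separates as P(u) + Q(v) + 1, so its minimum is min P + min Q + 1.
P'(u) = 4u(u - 2)(u - 1) vanishes at u ∈ {0, 1, 2}; Q'(v) = 24(v - 1)(v + 1)(v + 4) vanishes at v ∈ {-4, -1, 1}.
Local minima of P (where P''>0): P(0)=0, P(2)=0. Local minima of Q: Q(-4)=-320, Q(1)=-70.
So the global minimum of h is P(0) + Q(-4) + 1 = 0 − 320 + 1 = -319, attained at (0, -4).

-319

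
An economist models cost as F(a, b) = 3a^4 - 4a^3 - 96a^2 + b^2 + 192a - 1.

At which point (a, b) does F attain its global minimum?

(-4, 0)

F(a,b) separates as P(a) + Q(b) − 1, so its minimum is min P + min Q − 1.
P'(a) = 12(a - 4)(a - 1)(a + 4) vanishes at a ∈ {-4, 1, 4}; Q'(b) = 2b vanishes at b ∈ {0}.
Local minima of P (where P''>0): P(-4)=-1280, P(4)=-256. Local minima of Q: Q(0)=0.
So the global minimum of F is P(-4) + Q(0) − 1 = -1280 + 0 − 1 = -1281, attained at (-4, 0).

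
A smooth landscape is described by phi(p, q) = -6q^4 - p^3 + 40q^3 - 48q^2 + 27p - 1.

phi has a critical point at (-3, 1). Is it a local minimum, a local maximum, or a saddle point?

local minimum

The mixed partial ∂²phi/∂p∂q is 0, so the Hessian at any point is diag(phi_pp, phi_qq) = diag(-6p, 24(-3q^2 + 10q - 4)).
At (-3, 1): H = diag(18, 72).
Both eigenvalues are positive, so H is positive definite: a local minimum.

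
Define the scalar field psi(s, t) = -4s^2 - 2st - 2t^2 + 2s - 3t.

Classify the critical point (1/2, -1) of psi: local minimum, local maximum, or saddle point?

local maximum

The Hessian of psi is constant: H = [[-8, -2], [-2, -4]].
det(H) = (-8)·(-4) − (-2)² = 28.
det(H) > 0 and tr(H) = -12 < 0, so H is negative definite and the point is a local maximum.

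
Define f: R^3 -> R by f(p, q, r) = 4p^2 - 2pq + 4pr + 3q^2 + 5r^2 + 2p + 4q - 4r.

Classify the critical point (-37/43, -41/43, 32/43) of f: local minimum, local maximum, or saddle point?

The Hessian is constant: H = [[8, -2, 4], [-2, 6, 0], [4, 0, 10]].
Leading principal minors: Δ₁ = 8, Δ₂ = 44, Δ₃ = 344.
All leading minors are positive, so H is positive definite: a local minimum.

local minimum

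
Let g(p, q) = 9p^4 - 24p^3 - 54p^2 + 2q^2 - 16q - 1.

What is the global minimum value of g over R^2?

g(p,q) separates as A(p) + B(q) − 1, so its minimum is min A + min B − 1.
A'(p) = 36p(p - 3)(p + 1) vanishes at p ∈ {-1, 0, 3}; B'(q) = 4q - 16 vanishes at q ∈ {4}.
Local minima of A (where A''>0): A(-1)=-21, A(3)=-405. Local minima of B: B(4)=-32.
So the global minimum of g is A(3) + B(4) − 1 = -405 − 32 − 1 = -438, attained at (3, 4).

-438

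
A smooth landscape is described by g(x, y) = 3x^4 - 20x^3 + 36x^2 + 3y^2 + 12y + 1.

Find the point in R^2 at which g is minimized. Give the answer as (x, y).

(0, -2)

g(x,y) separates as P(x) + Q(y) + 1, so its minimum is min P + min Q + 1.
P'(x) = 12x(x - 3)(x - 2) vanishes at x ∈ {0, 2, 3}; Q'(y) = 6y + 12 vanishes at y ∈ {-2}.
Local minima of P (where P''>0): P(0)=0, P(3)=27. Local minima of Q: Q(-2)=-12.
So the global minimum of g is P(0) + Q(-2) + 1 = 0 − 12 + 1 = -11, attained at (0, -2).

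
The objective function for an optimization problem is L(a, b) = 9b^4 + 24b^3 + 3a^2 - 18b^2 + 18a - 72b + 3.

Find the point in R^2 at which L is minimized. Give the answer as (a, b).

(-3, 1)

L(a,b) separates as P(a) + Q(b) + 3, so its minimum is min P + min Q + 3.
P'(a) = 6a + 18 vanishes at a ∈ {-3}; Q'(b) = 36(b - 1)(b + 1)(b + 2) vanishes at b ∈ {-2, -1, 1}.
Local minima of P (where P''>0): P(-3)=-27. Local minima of Q: Q(-2)=24, Q(1)=-57.
So the global minimum of L is P(-3) + Q(1) + 3 = -27 − 57 + 3 = -81, attained at (-3, 1).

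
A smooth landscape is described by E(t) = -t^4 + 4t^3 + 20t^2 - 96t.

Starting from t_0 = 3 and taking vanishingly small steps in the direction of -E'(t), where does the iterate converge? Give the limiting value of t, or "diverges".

2

E'(t) = -4(t - 4)(t - 2)(t + 3), so E'(3) = 24.
Gradient descent moves in the -E' direction, i.e. t is decreasing.
The nearest critical point in that direction is t = 2, where E'' = 40 > 0 (a local minimum). The iterate converges there.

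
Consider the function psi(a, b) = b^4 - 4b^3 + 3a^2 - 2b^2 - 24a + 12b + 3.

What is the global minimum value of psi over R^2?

psi(a,b) separates as P(a) + Q(b) + 3, so its minimum is min P + min Q + 3.
P'(a) = 6a - 24 vanishes at a ∈ {4}; Q'(b) = 4(b - 3)(b - 1)(b + 1) vanishes at b ∈ {-1, 1, 3}.
Local minima of P (where P''>0): P(4)=-48. Local minima of Q: Q(-1)=-9, Q(3)=-9.
So the global minimum of psi is P(4) + Q(-1) + 3 = -48 − 9 + 3 = -54, attained at (4, -1).

-54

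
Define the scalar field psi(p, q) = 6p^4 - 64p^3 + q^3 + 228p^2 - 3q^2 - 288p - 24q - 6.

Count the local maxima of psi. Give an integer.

1

psi separates as a function of p plus a function of q, so ∇psi=0 decouples.
∂psi/∂p = 24(p - 4)(p - 3)(p - 1) = 0 at p ∈ {1, 3, 4}; ∂psi/∂q = 3(q - 4)(q + 2) = 0 at q ∈ {-2, 4}.
The Hessian is diagonal: diag(psi_pp, psi_qq). Second derivatives: psi_pp(1)=144, psi_pp(3)=-48, psi_pp(4)=72; psi_qq(-2)=-18, psi_qq(4)=18.
Local maxima occur where both diagonal entries negative: (3, -2). Count: 1.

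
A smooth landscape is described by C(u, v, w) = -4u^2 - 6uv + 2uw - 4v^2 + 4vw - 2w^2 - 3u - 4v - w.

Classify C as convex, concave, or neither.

C is quadratic, so its Hessian is the constant matrix H = [[-8, -6, 2], [-6, -8, 4], [2, 4, -4]].
Leading principal minors: -8, 28, -48.
Signs alternate −, +, − ⇒ H ≺ 0 ⇒ concave.

concave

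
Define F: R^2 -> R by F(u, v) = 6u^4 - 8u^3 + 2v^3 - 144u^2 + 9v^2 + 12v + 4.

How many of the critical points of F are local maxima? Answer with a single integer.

F separates as a function of u plus a function of v, so ∇F=0 decouples.
∂F/∂u = 24u(u - 4)(u + 3) = 0 at u ∈ {-3, 0, 4}; ∂F/∂v = 6(v + 1)(v + 2) = 0 at v ∈ {-2, -1}.
The Hessian is diagonal: diag(F_uu, F_vv). Second derivatives: F_uu(-3)=504, F_uu(0)=-288, F_uu(4)=672; F_vv(-2)=-6, F_vv(-1)=6.
Local maxima occur where both diagonal entries negative: (0, -2). Count: 1.

1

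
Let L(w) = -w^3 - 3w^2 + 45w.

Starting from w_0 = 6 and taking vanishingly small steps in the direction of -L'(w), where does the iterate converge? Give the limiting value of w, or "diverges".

L'(w) = -3(w - 3)(w + 5), so L'(6) = -99.
Gradient descent moves in the -L' direction, i.e. w is increasing.
There is no critical point above w=6, and L' keeps the same sign, so the iterate runs off to +∞.

diverges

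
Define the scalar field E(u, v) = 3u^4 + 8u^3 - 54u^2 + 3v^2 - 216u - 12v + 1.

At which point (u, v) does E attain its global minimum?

E(u,v) separates as P(u) + Q(v) + 1, so its minimum is min P + min Q + 1.
P'(u) = 12(u - 3)(u + 2)(u + 3) vanishes at u ∈ {-3, -2, 3}; Q'(v) = 6v - 12 vanishes at v ∈ {2}.
Local minima of P (where P''>0): P(-3)=189, P(3)=-675. Local minima of Q: Q(2)=-12.
So the global minimum of E is P(3) + Q(2) + 1 = -675 − 12 + 1 = -686, attained at (3, 2).

(3, 2)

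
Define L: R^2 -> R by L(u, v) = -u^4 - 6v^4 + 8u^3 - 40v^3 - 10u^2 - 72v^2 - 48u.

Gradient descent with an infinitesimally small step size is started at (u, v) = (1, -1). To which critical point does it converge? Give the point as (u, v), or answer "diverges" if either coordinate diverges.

L is separable, so gradient descent decouples: u follows -∂L/∂u, v follows -∂L/∂v.
∂L/∂u = -4(u - 4)(u - 3)(u + 1); at u=1 this is -48, so u increases.
∂L/∂v = -24v(v + 2)(v + 3); at v=-1 this is 48, so v decreases.
u converges to its nearest critical value 3 (a local min of the u-part); v converges to -2. The iterate converges to (3, -2).

(3, -2)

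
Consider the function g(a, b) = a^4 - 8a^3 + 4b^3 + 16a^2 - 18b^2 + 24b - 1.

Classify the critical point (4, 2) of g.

The mixed partial ∂²g/∂a∂b is 0, so the Hessian at any point is diag(g_aa, g_bb) = diag(4(3a^2 - 12a + 8), 12(2b - 3)).
At (4, 2): H = diag(32, 12).
Both eigenvalues are positive, so H is positive definite: a local minimum.

local minimum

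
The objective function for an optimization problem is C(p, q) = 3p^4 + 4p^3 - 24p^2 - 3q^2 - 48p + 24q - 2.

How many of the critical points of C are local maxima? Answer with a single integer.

1

C separates as a function of p plus a function of q, so ∇C=0 decouples.
∂C/∂p = 12(p - 2)(p + 1)(p + 2) = 0 at p ∈ {-2, -1, 2}; ∂C/∂q = -6(q - 4) = 0 at q ∈ {4}.
The Hessian is diagonal: diag(C_pp, C_qq). Second derivatives: C_pp(-2)=48, C_pp(-1)=-36, C_pp(2)=144; C_qq(4)=-6.
Local maxima occur where both diagonal entries negative: (-1, 4). Count: 1.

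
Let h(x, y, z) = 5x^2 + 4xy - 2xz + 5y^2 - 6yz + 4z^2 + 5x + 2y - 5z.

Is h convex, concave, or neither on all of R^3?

convex

h is quadratic, so its Hessian is the constant matrix H = [[10, 4, -2], [4, 10, -6], [-2, -6, 8]].
Leading principal minors: 10, 84, 368.
All positive ⇒ H ≻ 0 ⇒ convex.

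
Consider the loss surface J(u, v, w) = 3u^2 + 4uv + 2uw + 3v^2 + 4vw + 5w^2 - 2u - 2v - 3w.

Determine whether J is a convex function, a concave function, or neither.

convex

J is quadratic, so its Hessian is the constant matrix H = [[6, 4, 2], [4, 6, 4], [2, 4, 10]].
Leading principal minors: 6, 20, 144.
All positive ⇒ H ≻ 0 ⇒ convex.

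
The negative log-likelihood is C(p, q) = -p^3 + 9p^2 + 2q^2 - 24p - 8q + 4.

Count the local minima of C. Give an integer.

1

C separates as a function of p plus a function of q, so ∇C=0 decouples.
∂C/∂p = -3(p - 4)(p - 2) = 0 at p ∈ {2, 4}; ∂C/∂q = 4(q - 2) = 0 at q ∈ {2}.
The Hessian is diagonal: diag(C_pp, C_qq). Second derivatives: C_pp(2)=6, C_pp(4)=-6; C_qq(2)=4.
Local minima occur where both diagonal entries positive: (2, 2). Count: 1.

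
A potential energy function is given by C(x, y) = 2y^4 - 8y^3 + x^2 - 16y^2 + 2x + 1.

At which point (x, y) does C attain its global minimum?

C(x,y) separates as P(x) + Q(y) + 1, so its minimum is min P + min Q + 1.
P'(x) = 2x + 2 vanishes at x ∈ {-1}; Q'(y) = 8y(y - 4)(y + 1) vanishes at y ∈ {-1, 0, 4}.
Local minima of P (where P''>0): P(-1)=-1. Local minima of Q: Q(-1)=-6, Q(4)=-256.
So the global minimum of C is P(-1) + Q(4) + 1 = -1 − 256 + 1 = -256, attained at (-1, 4).

(-1, 4)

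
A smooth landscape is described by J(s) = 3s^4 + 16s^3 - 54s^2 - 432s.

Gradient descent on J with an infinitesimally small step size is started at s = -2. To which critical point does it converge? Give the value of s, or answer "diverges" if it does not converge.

3

J'(s) = 12(s - 3)(s + 3)(s + 4), so J'(-2) = -120.
Gradient descent moves in the -J' direction, i.e. s is increasing.
The nearest critical point in that direction is s = 3, where J'' = 504 > 0 (a local minimum). The iterate converges there.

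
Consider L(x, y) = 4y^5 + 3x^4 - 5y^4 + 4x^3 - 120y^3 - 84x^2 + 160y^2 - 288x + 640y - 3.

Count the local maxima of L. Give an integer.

2

L separates as a function of x plus a function of y, so ∇L=0 decouples.
∂L/∂x = 12(x - 4)(x + 2)(x + 3) = 0 at x ∈ {-3, -2, 4}; ∂L/∂y = 20(y - 4)(y - 2)(y + 1)(y + 4) = 0 at y ∈ {-4, -1, 2, 4}.
The Hessian is diagonal: diag(L_xx, L_yy). Second derivatives: L_xx(-3)=84, L_xx(-2)=-72, L_xx(4)=504; L_yy(-4)=-2880, L_yy(-1)=900, L_yy(2)=-720, L_yy(4)=1600.
Local maxima occur where both diagonal entries negative: (-2, -4), (-2, 2). Count: 2.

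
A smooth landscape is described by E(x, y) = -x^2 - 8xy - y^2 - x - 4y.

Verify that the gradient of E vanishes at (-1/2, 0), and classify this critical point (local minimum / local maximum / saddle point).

saddle point

∇E = (-2x - 8y - 1, -8x - 2y - 4); substituting (-1/2, 0) gives ∇E = (0, 0), so (-1/2, 0) is indeed a critical point.
The Hessian of E is constant: H = [[-2, -8], [-8, -2]].
det(H) = (-2)·(-2) − (-8)² = -60.
Since det(H) < 0, H is indefinite and the critical point is a saddle point.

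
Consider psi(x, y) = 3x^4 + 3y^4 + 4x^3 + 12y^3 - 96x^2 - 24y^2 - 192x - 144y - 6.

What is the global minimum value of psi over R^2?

-1526

psi(x,y) separates as P(x) + Q(y) − 6, so its minimum is min P + min Q − 6.
P'(x) = 12(x - 4)(x + 1)(x + 4) vanishes at x ∈ {-4, -1, 4}; Q'(y) = 12(y - 2)(y + 2)(y + 3) vanishes at y ∈ {-3, -2, 2}.
Local minima of P (where P''>0): P(-4)=-256, P(4)=-1280. Local minima of Q: Q(-3)=135, Q(2)=-240.
So the global minimum of psi is P(4) + Q(2) − 6 = -1280 − 240 − 6 = -1526, attained at (4, 2).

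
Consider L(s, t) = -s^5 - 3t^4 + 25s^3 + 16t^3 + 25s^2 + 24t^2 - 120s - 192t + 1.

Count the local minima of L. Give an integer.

2

L separates as a function of s plus a function of t, so ∇L=0 decouples.
∂L/∂s = -5(s - 4)(s - 1)(s + 2)(s + 3) = 0 at s ∈ {-3, -2, 1, 4}; ∂L/∂t = -12(t - 4)(t - 2)(t + 2) = 0 at t ∈ {-2, 2, 4}.
The Hessian is diagonal: diag(L_ss, L_tt). Second derivatives: L_ss(-3)=140, L_ss(-2)=-90, L_ss(1)=180, L_ss(4)=-630; L_tt(-2)=-288, L_tt(2)=96, L_tt(4)=-144.
Local minima occur where both diagonal entries positive: (-3, 2), (1, 2). Count: 2.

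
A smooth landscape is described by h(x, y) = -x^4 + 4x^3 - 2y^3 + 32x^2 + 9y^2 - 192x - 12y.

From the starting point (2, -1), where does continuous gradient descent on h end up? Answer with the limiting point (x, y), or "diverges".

(3, 1)

h is separable, so gradient descent decouples: x follows -∂h/∂x, y follows -∂h/∂y.
∂h/∂x = -4(x - 4)(x - 3)(x + 4); at x=2 this is -48, so x increases.
∂h/∂y = -6(y - 2)(y - 1); at y=-1 this is -36, so y increases.
x converges to its nearest critical value 3 (a local min of the x-part); y converges to 1. The iterate converges to (3, 1).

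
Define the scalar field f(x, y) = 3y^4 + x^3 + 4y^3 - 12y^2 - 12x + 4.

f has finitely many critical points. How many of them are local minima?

2

f separates as a function of x plus a function of y, so ∇f=0 decouples.
∂f/∂x = 3(x - 2)(x + 2) = 0 at x ∈ {-2, 2}; ∂f/∂y = 12y(y - 1)(y + 2) = 0 at y ∈ {-2, 0, 1}.
The Hessian is diagonal: diag(f_xx, f_yy). Second derivatives: f_xx(-2)=-12, f_xx(2)=12; f_yy(-2)=72, f_yy(0)=-24, f_yy(1)=36.
Local minima occur where both diagonal entries positive: (2, -2), (2, 1). Count: 2.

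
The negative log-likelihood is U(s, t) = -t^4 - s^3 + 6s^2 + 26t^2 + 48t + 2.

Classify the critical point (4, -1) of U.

The mixed partial ∂²U/∂s∂t is 0, so the Hessian at any point is diag(U_ss, U_tt) = diag(6(-s + 2), 4(-3t^2 + 13)).
At (4, -1): H = diag(-12, 40).
The eigenvalues have opposite signs, so H is indefinite: a saddle point.

saddle point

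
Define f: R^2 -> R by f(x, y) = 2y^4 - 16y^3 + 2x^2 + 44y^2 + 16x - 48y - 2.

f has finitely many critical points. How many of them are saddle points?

f separates as a function of x plus a function of y, so ∇f=0 decouples.
∂f/∂x = 4(x + 4) = 0 at x ∈ {-4}; ∂f/∂y = 8(y - 3)(y - 2)(y - 1) = 0 at y ∈ {1, 2, 3}.
The Hessian is diagonal: diag(f_xx, f_yy). Second derivatives: f_xx(-4)=4; f_yy(1)=16, f_yy(2)=-8, f_yy(3)=16.
Saddle points occur where the two diagonal entries have opposite signs: (-4, 2). Count: 1.

1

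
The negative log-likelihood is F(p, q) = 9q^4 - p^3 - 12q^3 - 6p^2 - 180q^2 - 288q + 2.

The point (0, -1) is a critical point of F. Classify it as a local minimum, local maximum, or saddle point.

local maximum

The mixed partial ∂²F/∂p∂q is 0, so the Hessian at any point is diag(F_pp, F_qq) = diag(-6(p + 2), 36(3q^2 - 2q - 10)).
At (0, -1): H = diag(-12, -180).
Both eigenvalues are negative, so H is negative definite: a local maximum.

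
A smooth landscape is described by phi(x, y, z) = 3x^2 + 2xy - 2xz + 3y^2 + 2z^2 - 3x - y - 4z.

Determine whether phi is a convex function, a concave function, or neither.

phi is quadratic, so its Hessian is the constant matrix H = [[6, 2, -2], [2, 6, 0], [-2, 0, 4]].
Leading principal minors: 6, 32, 104.
All positive ⇒ H ≻ 0 ⇒ convex.

convex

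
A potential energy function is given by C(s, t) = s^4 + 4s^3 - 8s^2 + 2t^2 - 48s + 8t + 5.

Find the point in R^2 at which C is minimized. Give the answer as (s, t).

(2, -2)

C(s,t) separates as P(s) + Q(t) + 5, so its minimum is min P + min Q + 5.
P'(s) = 4(s - 2)(s + 2)(s + 3) vanishes at s ∈ {-3, -2, 2}; Q'(t) = 4(t + 2) vanishes at t ∈ {-2}.
Local minima of P (where P''>0): P(-3)=45, P(2)=-80. Local minima of Q: Q(-2)=-8.
So the global minimum of C is P(2) + Q(-2) + 5 = -80 − 8 + 5 = -83, attained at (2, -2).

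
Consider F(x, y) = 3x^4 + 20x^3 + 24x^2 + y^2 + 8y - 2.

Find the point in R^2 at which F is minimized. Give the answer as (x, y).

F(x,y) separates as P(x) + Q(y) − 2, so its minimum is min P + min Q − 2.
P'(x) = 12x(x + 1)(x + 4) vanishes at x ∈ {-4, -1, 0}; Q'(y) = 2y + 8 vanishes at y ∈ {-4}.
Local minima of P (where P''>0): P(-4)=-128, P(0)=0. Local minima of Q: Q(-4)=-16.
So the global minimum of F is P(-4) + Q(-4) − 2 = -128 − 16 − 2 = -146, attained at (-4, -4).

(-4, -4)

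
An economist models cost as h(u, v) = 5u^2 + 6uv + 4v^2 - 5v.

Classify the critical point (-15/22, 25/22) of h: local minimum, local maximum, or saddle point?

local minimum

The Hessian of h is constant: H = [[10, 6], [6, 8]].
det(H) = 10·8 − 6² = 44.
det(H) > 0 and tr(H) = 18 > 0, so H is positive definite and the point is a local minimum.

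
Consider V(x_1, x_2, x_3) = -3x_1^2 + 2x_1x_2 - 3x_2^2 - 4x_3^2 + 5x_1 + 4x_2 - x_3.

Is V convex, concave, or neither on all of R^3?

concave

V is quadratic, so its Hessian is the constant matrix H = [[-6, 2, 0], [2, -6, 0], [0, 0, -8]].
Leading principal minors: -6, 32, -256.
Signs alternate −, +, − ⇒ H ≺ 0 ⇒ concave.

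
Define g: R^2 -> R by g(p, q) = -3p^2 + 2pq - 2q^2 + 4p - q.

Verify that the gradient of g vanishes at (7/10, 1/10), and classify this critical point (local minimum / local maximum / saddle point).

local maximum

∇g = (-6p + 2q + 4, 2p - 4q - 1); substituting (7/10, 1/10) gives ∇g = (0, 0), so (7/10, 1/10) is indeed a critical point.
The Hessian of g is constant: H = [[-6, 2], [2, -4]].
det(H) = (-6)·(-4) − 2² = 20.
det(H) > 0 and tr(H) = -10 < 0, so H is negative definite and the point is a local maximum.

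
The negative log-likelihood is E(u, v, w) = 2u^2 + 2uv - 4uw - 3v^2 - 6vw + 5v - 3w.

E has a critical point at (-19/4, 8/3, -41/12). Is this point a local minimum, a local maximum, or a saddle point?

The Hessian is constant: H = [[4, 2, -4], [2, -6, -6], [-4, -6, 0]].
Leading principal minors: Δ₁ = 4, Δ₂ = -28, Δ₃ = 48.
The minors fit neither the all-positive nor the alternating-sign pattern, so H is indefinite: a saddle point.

saddle point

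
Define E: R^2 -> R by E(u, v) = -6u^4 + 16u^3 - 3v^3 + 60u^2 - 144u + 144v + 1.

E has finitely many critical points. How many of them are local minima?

E separates as a function of u plus a function of v, so ∇E=0 decouples.
∂E/∂u = -24(u - 3)(u - 1)(u + 2) = 0 at u ∈ {-2, 1, 3}; ∂E/∂v = -9(v - 4)(v + 4) = 0 at v ∈ {-4, 4}.
The Hessian is diagonal: diag(E_uu, E_vv). Second derivatives: E_uu(-2)=-360, E_uu(1)=144, E_uu(3)=-240; E_vv(-4)=72, E_vv(4)=-72.
Local minima occur where both diagonal entries positive: (1, -4). Count: 1.

1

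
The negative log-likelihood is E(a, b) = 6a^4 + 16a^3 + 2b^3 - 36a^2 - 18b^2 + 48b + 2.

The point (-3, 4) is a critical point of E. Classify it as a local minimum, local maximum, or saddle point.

local minimum

The mixed partial ∂²E/∂a∂b is 0, so the Hessian at any point is diag(E_aa, E_bb) = diag(24(3a^2 + 4a - 3), 12(b - 3)).
At (-3, 4): H = diag(288, 12).
Both eigenvalues are positive, so H is positive definite: a local minimum.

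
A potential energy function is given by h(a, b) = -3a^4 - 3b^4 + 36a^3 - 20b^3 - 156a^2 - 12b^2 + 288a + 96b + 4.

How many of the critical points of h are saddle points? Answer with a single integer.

4

h separates as a function of a plus a function of b, so ∇h=0 decouples.
∂h/∂a = -12(a - 4)(a - 3)(a - 2) = 0 at a ∈ {2, 3, 4}; ∂h/∂b = -12(b - 1)(b + 2)(b + 4) = 0 at b ∈ {-4, -2, 1}.
The Hessian is diagonal: diag(h_aa, h_bb). Second derivatives: h_aa(2)=-24, h_aa(3)=12, h_aa(4)=-24; h_bb(-4)=-120, h_bb(-2)=72, h_bb(1)=-180.
Saddle points occur where the two diagonal entries have opposite signs: (2, -2), (3, -4), (3, 1), (4, -2). Count: 4.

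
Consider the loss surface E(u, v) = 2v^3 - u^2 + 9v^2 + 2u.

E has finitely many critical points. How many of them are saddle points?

E separates as a function of u plus a function of v, so ∇E=0 decouples.
∂E/∂u = -2(u - 1) = 0 at u ∈ {1}; ∂E/∂v = 6v(v + 3) = 0 at v ∈ {-3, 0}.
The Hessian is diagonal: diag(E_uu, E_vv). Second derivatives: E_uu(1)=-2; E_vv(-3)=-18, E_vv(0)=18.
Saddle points occur where the two diagonal entries have opposite signs: (1, 0). Count: 1.

1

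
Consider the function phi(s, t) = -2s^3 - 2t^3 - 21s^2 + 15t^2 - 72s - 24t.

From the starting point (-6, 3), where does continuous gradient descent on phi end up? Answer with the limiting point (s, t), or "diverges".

(-4, 1)

phi is separable, so gradient descent decouples: s follows -∂phi/∂s, t follows -∂phi/∂t.
∂phi/∂s = -6(s + 3)(s + 4); at s=-6 this is -36, so s increases.
∂phi/∂t = -6(t - 4)(t - 1); at t=3 this is 12, so t decreases.
s converges to its nearest critical value -4 (a local min of the s-part); t converges to 1. The iterate converges to (-4, 1).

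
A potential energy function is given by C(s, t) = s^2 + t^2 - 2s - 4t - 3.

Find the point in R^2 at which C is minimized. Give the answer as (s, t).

C(s,t) separates as P(s) + Q(t) − 3, so its minimum is min P + min Q − 3.
P'(s) = 2s - 2 vanishes at s ∈ {1}; Q'(t) = 2(t - 2) vanishes at t ∈ {2}.
Local minima of P (where P''>0): P(1)=-1. Local minima of Q: Q(2)=-4.
So the global minimum of C is P(1) + Q(2) − 3 = -1 − 4 − 3 = -8, attained at (1, 2).

(1, 2)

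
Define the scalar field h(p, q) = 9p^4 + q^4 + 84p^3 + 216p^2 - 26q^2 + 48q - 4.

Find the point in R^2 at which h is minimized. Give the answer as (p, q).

(0, -4)

h(p,q) separates as A(p) + B(q) − 4, so its minimum is min A + min B − 4.
A'(p) = 36p(p + 3)(p + 4) vanishes at p ∈ {-4, -3, 0}; B'(q) = 4(q - 3)(q - 1)(q + 4) vanishes at q ∈ {-4, 1, 3}.
Local minima of A (where A''>0): A(-4)=384, A(0)=0. Local minima of B: B(-4)=-352, B(3)=-9.
So the global minimum of h is A(0) + B(-4) − 4 = 0 − 352 − 4 = -356, attained at (0, -4).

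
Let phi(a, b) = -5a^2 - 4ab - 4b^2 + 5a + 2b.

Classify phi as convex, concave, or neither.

concave

phi is quadratic, so its Hessian is the constant matrix H = [[-10, -4], [-4, -8]].
det(H) = 64, tr(H) = -18.
det(H) > 0 and tr(H) < 0, so H is negative definite everywhere: concave.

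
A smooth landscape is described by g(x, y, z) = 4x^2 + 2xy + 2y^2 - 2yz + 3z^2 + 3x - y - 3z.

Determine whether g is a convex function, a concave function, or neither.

g is quadratic, so its Hessian is the constant matrix H = [[8, 2, 0], [2, 4, -2], [0, -2, 6]].
Leading principal minors: 8, 28, 136.
All positive ⇒ H ≻ 0 ⇒ convex.

convex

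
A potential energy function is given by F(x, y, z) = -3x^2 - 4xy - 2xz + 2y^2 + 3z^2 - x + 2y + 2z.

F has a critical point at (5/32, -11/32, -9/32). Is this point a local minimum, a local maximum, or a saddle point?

The Hessian is constant: H = [[-6, -4, -2], [-4, 4, 0], [-2, 0, 6]].
Leading principal minors: Δ₁ = -6, Δ₂ = -40, Δ₃ = -256.
The minors fit neither the all-positive nor the alternating-sign pattern, so H is indefinite: a saddle point.

saddle point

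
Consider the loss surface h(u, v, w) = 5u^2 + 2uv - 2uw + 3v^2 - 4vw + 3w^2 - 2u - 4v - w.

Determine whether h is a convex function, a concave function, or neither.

convex

h is quadratic, so its Hessian is the constant matrix H = [[10, 2, -2], [2, 6, -4], [-2, -4, 6]].
Leading principal minors: 10, 56, 184.
All positive ⇒ H ≻ 0 ⇒ convex.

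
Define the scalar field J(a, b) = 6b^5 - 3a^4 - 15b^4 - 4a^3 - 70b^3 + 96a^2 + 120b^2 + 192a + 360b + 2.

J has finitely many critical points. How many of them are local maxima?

4

J separates as a function of a plus a function of b, so ∇J=0 decouples.
∂J/∂a = -12(a - 4)(a + 1)(a + 4) = 0 at a ∈ {-4, -1, 4}; ∂J/∂b = 30(b - 3)(b - 2)(b + 1)(b + 2) = 0 at b ∈ {-2, -1, 2, 3}.
The Hessian is diagonal: diag(J_aa, J_bb). Second derivatives: J_aa(-4)=-288, J_aa(-1)=180, J_aa(4)=-480; J_bb(-2)=-600, J_bb(-1)=360, J_bb(2)=-360, J_bb(3)=600.
Local maxima occur where both diagonal entries negative: (-4, -2), (-4, 2), (4, -2), (4, 2). Count: 4.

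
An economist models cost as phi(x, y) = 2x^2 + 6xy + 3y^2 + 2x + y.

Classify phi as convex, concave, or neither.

phi is quadratic, so its Hessian is the constant matrix H = [[4, 6], [6, 6]].
det(H) = -12, tr(H) = 10.
det(H) < 0, so H is indefinite: neither convex nor concave.

neither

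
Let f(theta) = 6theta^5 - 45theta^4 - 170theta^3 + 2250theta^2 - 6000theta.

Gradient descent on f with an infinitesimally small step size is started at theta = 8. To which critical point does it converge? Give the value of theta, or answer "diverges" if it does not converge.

f'(theta) = 30(theta - 5)(theta - 4)(theta - 2)(theta + 5), so f'(8) = 28080.
Gradient descent moves in the -f' direction, i.e. theta is decreasing.
The nearest critical point in that direction is theta = 5, where f'' = 900 > 0 (a local minimum). The iterate converges there.

5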